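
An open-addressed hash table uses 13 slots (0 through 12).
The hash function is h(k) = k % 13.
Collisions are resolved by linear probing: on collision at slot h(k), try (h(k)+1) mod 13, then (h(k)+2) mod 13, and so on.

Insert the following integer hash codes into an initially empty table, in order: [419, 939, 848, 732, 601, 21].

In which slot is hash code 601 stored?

Insert 419: h=3, slot 3 empty => index 3.
Insert 939: h=3, slot 3 occupied => index 4.
Insert 848: h=3, slots 3,4 occupied => index 5.
Insert 732: h=4, slots 4,5 occupied => index 6.
Insert 601: h=3, slots 3,4,5,6 occupied => index 7.
Insert 21: h=8, slot 8 empty => index 8.
Table: [∅, ∅, ∅, 419, 939, 848, 732, 601, 21, ∅, ∅, ∅, ∅]

7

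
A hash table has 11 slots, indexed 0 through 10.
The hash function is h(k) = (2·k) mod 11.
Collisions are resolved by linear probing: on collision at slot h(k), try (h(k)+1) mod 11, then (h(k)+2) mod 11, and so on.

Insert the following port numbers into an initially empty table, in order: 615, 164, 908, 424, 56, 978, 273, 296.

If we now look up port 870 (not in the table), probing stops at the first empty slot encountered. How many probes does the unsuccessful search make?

615: h=9 → slot 9
164: h=9, probe 9,10 → slot 10
908: h=1 → slot 1
424: h=1, probe 1,2 → slot 2
56: h=2, probe 2,3 → slot 3
978: h=9, probe 9,10,0 → slot 0
273: h=7 → slot 7
296: h=9, probe 9,10,0,1,2,3,4 → slot 4
Table: [978, 908, 424, 56, 296, _, _, 273, _, 615, 164]
Lookup 870: h=2, probe 2,3,4,5 → slot 5 empty, not found.

4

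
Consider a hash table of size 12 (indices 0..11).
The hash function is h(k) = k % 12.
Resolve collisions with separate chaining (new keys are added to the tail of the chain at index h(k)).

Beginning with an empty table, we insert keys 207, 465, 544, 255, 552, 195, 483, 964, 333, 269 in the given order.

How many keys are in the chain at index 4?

207 → bucket 3
465 → bucket 9
544 → bucket 4
255 → bucket 3 (collision)
552 → bucket 0
195 → bucket 3 (collision)
483 → bucket 3 (collision)
964 → bucket 4 (collision)
333 → bucket 9 (collision)
269 → bucket 5
Final buckets:
0: 552
1: —
2: —
3: 207 -> 255 -> 195 -> 483
4: 544 -> 964
5: 269
6: —
7: —
8: —
9: 465 -> 333
10: —
11: —

2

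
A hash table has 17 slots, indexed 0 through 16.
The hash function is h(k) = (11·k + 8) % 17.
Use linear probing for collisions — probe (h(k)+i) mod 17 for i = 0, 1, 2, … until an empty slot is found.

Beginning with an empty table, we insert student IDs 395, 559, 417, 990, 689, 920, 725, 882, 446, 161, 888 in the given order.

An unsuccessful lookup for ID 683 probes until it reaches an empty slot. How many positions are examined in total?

Insert 395: h=1, slot 1 empty -> index 1.
Insert 559: h=3, slot 3 empty -> index 3.
Insert 417: h=5, slot 5 empty -> index 5.
Insert 990: h=1, slot 1 occupied -> index 2.
Insert 689: h=5, slot 5 occupied -> index 6.
Insert 920: h=13, slot 13 empty -> index 13.
Insert 725: h=10, slot 10 empty -> index 10.
Insert 882: h=3, slot 3 occupied -> index 4.
Insert 446: h=1, slots 1,2,3,4,5,6 occupied -> index 7.
Insert 161: h=11, slot 11 empty -> index 11.
Insert 888: h=1, slots 1,2,3,4,5,6,7 occupied -> index 8.
Table: [_, 395, 990, 559, 882, 417, 689, 446, 888, _, 725, 161, _, 920, _, _, _]
Lookup 683: h=7, probe 7,8,9 → slot 9 empty, not found.

3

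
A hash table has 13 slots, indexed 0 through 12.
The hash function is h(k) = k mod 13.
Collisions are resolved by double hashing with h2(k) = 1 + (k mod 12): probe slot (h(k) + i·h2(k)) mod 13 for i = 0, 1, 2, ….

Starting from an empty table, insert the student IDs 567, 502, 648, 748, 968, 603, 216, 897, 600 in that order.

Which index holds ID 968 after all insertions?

Insert 567: h=8, slot 8 empty → index 8.
Insert 502: h=8, h2=11, slot 8 occupied → index 6.
Insert 648: h=11, slot 11 empty → index 11.
Insert 748: h=7, slot 7 empty → index 7.
Insert 968: h=6, h2=9, slot 6 occupied → index 2.
Insert 603: h=5, slot 5 empty → index 5.
Insert 216: h=8, h2=1, slot 8 occupied → index 9.
Insert 897: h=0, slot 0 empty → index 0.
Insert 600: h=2, h2=1, slot 2 occupied → index 3.
Table: [897, ∅, 968, 600, ∅, 603, 502, 748, 567, 216, ∅, 648, ∅]

2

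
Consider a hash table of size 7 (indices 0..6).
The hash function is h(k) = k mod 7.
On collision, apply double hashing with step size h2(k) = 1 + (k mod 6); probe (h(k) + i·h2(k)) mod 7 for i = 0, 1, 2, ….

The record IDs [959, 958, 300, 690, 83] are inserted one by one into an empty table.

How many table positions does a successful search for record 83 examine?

959: h=0 → slot 0
958: h=6 → slot 6
300: h=6, h2=1, probe 6,0,1 → slot 1
690: h=4 → slot 4
83: h=6, h2=6, probe 6,5 → slot 5
Table: [959, 300, _, _, 690, 83, 958]
Lookup 83: h=6, h2=6, probe 6,5 → found at 5.

2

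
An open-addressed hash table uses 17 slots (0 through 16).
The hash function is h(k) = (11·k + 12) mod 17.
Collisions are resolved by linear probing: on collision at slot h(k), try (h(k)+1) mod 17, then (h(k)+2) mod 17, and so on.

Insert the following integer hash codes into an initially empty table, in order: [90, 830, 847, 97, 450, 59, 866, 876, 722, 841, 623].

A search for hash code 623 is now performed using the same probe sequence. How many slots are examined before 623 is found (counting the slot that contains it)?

Insert 90: h=16, slot 16 empty => index 16.
Insert 830: h=13, slot 13 empty => index 13.
Insert 847: h=13, slot 13 occupied => index 14.
Insert 97: h=8, slot 8 empty => index 8.
Insert 450: h=15, slot 15 empty => index 15.
Insert 59: h=15, slots 15,16 occupied => index 0.
Insert 866: h=1, slot 1 empty => index 1.
Insert 876: h=9, slot 9 empty => index 9.
Insert 722: h=15, slots 15,16,0,1 occupied => index 2.
Insert 841: h=15, slots 15,16,0,1,2 occupied => index 3.
Insert 623: h=14, slots 14,15,16,0,1,2,3 occupied => index 4.
Table: [59, 866, 722, 841, 623, -, -, -, 97, 876, -, -, -, 830, 847, 450, 90]
Lookup 623: h=14, probe 14,15,16,0,1,2,3,4 → found at 4.

8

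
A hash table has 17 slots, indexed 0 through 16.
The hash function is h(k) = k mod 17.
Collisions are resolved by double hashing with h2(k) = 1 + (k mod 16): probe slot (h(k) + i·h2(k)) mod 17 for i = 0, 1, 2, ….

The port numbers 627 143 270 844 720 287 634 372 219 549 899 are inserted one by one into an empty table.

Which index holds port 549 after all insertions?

Insert 627: h=15, slot 15 empty → index 15.
Insert 143: h=7, slot 7 empty → index 7.
Insert 270: h=15, h2=15, slot 15 occupied → index 13.
Insert 844: h=11, slot 11 empty → index 11.
Insert 720: h=6, slot 6 empty → index 6.
Insert 287: h=15, h2=16, slot 15 occupied → index 14.
Insert 634: h=5, slot 5 empty → index 5.
Insert 372: h=15, h2=5, slot 15 occupied → index 3.
Insert 219: h=15, h2=12, slot 15 occupied → index 10.
Insert 549: h=5, h2=6, slots 5,11 occupied → index 0.
Insert 899: h=15, h2=4, slot 15 occupied → index 2.
Table: [549, —, 899, 372, —, 634, 720, 143, —, —, 219, 844, —, 270, 287, 627, —]

0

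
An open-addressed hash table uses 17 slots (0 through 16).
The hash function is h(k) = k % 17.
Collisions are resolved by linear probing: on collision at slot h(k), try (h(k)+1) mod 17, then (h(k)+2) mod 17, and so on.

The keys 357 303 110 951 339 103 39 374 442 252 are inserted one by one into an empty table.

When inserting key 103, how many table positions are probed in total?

Insert 357: h=0, slot 0 empty → index 0.
Insert 303: h=14, slot 14 empty → index 14.
Insert 110: h=8, slot 8 empty → index 8.
Insert 951: h=16, slot 16 empty → index 16.
Insert 339: h=16, slots 16,0 occupied → index 1.
Insert 103: h=1, slot 1 occupied → index 2.
Insert 39: h=5, slot 5 empty → index 5.
Insert 374: h=0, slots 0,1,2 occupied → index 3.
Insert 442: h=0, slots 0,1,2,3 occupied → index 4.
Insert 252: h=14, slot 14 occupied → index 15.
Table: [357, 339, 103, 374, 442, 39, -, -, 110, -, -, -, -, -, 303, 252, 951]

2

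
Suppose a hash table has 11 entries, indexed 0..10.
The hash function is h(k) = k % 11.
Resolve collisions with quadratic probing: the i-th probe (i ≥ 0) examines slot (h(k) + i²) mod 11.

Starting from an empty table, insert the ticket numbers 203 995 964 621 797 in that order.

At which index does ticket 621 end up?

9

203: h=5 → slot 5
995: h=5, probe 5,6 → slot 6
964: h=7 → slot 7
621: h=5, probe 5,6,9 → slot 9
797: h=5, probe 5,6,9,3 → slot 3
Table: [-, -, -, 797, -, 203, 995, 964, -, 621, -]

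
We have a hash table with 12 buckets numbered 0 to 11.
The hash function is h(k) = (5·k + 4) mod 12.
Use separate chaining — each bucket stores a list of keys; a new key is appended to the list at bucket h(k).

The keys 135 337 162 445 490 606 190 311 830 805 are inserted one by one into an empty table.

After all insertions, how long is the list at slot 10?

135 → bucket 7
337 → bucket 9
162 → bucket 10
445 → bucket 9 (collision)
490 → bucket 6
606 → bucket 10 (collision)
190 → bucket 6 (collision)
311 → bucket 11
830 → bucket 2
805 → bucket 9 (collision)
Final buckets:
0: —
1: —
2: 830
3: —
4: —
5: —
6: 490 -> 190
7: 135
8: —
9: 337 -> 445 -> 805
10: 162 -> 606
11: 311

2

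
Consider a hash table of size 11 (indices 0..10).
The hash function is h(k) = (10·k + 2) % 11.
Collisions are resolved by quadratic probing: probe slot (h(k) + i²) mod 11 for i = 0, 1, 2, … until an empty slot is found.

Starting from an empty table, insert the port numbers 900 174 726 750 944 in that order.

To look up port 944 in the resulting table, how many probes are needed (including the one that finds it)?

900: h=4 -> slot 4
174: h=4, probe 4,5 -> slot 5
726: h=2 -> slot 2
750: h=0 -> slot 0
944: h=4, probe 4,5,8 -> slot 8
Table: [750, _, 726, _, 900, 174, _, _, 944, _, _]
Lookup 944: h=4, probe 4,5,8 → found at 8.

3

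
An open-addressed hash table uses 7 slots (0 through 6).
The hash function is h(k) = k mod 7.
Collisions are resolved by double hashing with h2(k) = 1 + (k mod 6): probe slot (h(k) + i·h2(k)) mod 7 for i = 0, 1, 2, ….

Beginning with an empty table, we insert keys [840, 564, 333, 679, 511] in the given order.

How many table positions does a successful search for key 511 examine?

Insert 840: h=0, slot 0 empty → index 0.
Insert 564: h=4, slot 4 empty → index 4.
Insert 333: h=4, h2=4, slot 4 occupied → index 1.
Insert 679: h=0, h2=2, slot 0 occupied → index 2.
Insert 511: h=0, h2=2, slots 0,2,4 occupied → index 6.
Table: [840, 333, 679, ., 564, ., 511]
Lookup 511: h=0, h2=2, probe 0,2,4,6 → found at 6.

4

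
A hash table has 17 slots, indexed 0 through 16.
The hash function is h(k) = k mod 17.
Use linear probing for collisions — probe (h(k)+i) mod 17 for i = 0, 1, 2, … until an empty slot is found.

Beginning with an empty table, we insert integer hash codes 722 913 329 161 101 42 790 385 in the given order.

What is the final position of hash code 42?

Insert 722: h=8, slot 8 empty → index 8.
Insert 913: h=12, slot 12 empty → index 12.
Insert 329: h=6, slot 6 empty → index 6.
Insert 161: h=8, slot 8 occupied → index 9.
Insert 101: h=16, slot 16 empty → index 16.
Insert 42: h=8, slots 8,9 occupied → index 10.
Insert 790: h=8, slots 8,9,10 occupied → index 11.
Insert 385: h=11, slots 11,12 occupied → index 13.
Table: [., ., ., ., ., ., 329, ., 722, 161, 42, 790, 913, 385, ., ., 101]

10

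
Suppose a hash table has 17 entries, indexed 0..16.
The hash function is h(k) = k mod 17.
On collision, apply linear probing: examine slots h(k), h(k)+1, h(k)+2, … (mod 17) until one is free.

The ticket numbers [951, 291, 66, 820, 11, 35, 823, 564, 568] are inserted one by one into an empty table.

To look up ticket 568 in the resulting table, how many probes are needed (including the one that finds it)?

2

Insert 951: h=16, slot 16 empty → index 16.
Insert 291: h=2, slot 2 empty → index 2.
Insert 66: h=15, slot 15 empty → index 15.
Insert 820: h=4, slot 4 empty → index 4.
Insert 11: h=11, slot 11 empty → index 11.
Insert 35: h=1, slot 1 empty → index 1.
Insert 823: h=7, slot 7 empty → index 7.
Insert 564: h=3, slot 3 empty → index 3.
Insert 568: h=7, slot 7 occupied → index 8.
Table: [_, 35, 291, 564, 820, _, _, 823, 568, _, _, 11, _, _, _, 66, 951]
Lookup 568: h=7, probe 7,8 → found at 8.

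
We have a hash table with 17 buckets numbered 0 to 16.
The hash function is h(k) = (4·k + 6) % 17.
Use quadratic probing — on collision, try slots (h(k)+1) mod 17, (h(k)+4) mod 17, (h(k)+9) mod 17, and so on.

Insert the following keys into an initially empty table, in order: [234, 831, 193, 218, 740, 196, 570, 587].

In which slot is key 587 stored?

Insert 234: h=7, slot 7 empty → index 7.
Insert 831: h=15, slot 15 empty → index 15.
Insert 193: h=13, slot 13 empty → index 13.
Insert 218: h=11, slot 11 empty → index 11.
Insert 740: h=8, slot 8 empty → index 8.
Insert 196: h=8, slot 8 occupied → index 9.
Insert 570: h=8, slots 8,9 occupied → index 12.
Insert 587: h=8, slots 8,9,12 occupied → index 0.
Table: [587, ∅, ∅, ∅, ∅, ∅, ∅, 234, 740, 196, ∅, 218, 570, 193, ∅, 831, ∅]

0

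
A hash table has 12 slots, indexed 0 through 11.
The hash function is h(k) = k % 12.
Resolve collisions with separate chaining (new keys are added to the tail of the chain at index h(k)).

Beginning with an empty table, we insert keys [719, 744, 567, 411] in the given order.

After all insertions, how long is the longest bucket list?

719 -> bucket 11
744 -> bucket 0
567 -> bucket 3
411 -> bucket 3 (collision)
Final buckets:
0: 744
1: _
2: _
3: 567 -> 411
4: _
5: _
6: _
7: _
8: _
9: _
10: _
11: 719

2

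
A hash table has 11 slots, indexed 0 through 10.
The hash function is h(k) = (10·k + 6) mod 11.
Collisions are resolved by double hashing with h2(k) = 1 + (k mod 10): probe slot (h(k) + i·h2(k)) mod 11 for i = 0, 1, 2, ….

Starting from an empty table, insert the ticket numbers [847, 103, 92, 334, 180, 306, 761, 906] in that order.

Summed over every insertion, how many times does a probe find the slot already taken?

4

Insert 847: h=6, slot 6 empty => index 6.
Insert 103: h=2, slot 2 empty => index 2.
Insert 92: h=2, h2=3, slot 2 occupied => index 5.
Insert 334: h=2, h2=5, slot 2 occupied => index 7.
Insert 180: h=2, h2=1, slot 2 occupied => index 3.
Insert 306: h=8, slot 8 empty => index 8.
Insert 761: h=4, slot 4 empty => index 4.
Insert 906: h=2, h2=7, slot 2 occupied => index 9.
Table: [∅, ∅, 103, 180, 761, 92, 847, 334, 306, 906, ∅]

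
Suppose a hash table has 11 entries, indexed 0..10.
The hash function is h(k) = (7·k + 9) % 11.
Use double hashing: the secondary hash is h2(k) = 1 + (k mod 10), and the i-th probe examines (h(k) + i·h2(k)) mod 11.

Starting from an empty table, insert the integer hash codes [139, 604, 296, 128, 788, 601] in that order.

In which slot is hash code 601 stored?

139 hashes to 3; slot 3 is free → place at 3.
604 hashes to 2; slot 2 is free → place at 2.
296 hashes to 2, h2=7; 2 taken → place at 9.
128 hashes to 3, h2=9; 3 taken → place at 1.
788 hashes to 3, h2=9; 3,1 taken → place at 10.
601 hashes to 3, h2=2; 3 taken → place at 5.
Table: [-, 128, 604, 139, -, 601, -, -, -, 296, 788]

5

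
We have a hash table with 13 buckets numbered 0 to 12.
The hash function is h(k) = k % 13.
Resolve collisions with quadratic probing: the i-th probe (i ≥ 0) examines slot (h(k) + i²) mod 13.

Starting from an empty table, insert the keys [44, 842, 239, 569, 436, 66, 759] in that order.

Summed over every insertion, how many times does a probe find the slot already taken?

44: h=5 => slot 5
842: h=10 => slot 10
239: h=5, probe 5,6 => slot 6
569: h=10, probe 10,11 => slot 11
436: h=7 => slot 7
66: h=1 => slot 1
759: h=5, probe 5,6,9 => slot 9
Table: [∅, 66, ∅, ∅, ∅, 44, 239, 436, ∅, 759, 842, 569, ∅]

4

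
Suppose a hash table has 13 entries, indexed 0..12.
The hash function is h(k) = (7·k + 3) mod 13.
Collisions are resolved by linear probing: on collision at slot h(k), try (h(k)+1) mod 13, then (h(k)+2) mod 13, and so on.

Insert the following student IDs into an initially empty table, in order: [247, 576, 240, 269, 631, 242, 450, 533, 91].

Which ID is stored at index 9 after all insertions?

247: h=3 => slot 3
576: h=5 => slot 5
240: h=6 => slot 6
269: h=1 => slot 1
631: h=0 => slot 0
242: h=7 => slot 7
450: h=7, probe 7,8 => slot 8
533: h=3, probe 3,4 => slot 4
91: h=3, probe 3,4,5,6,7,8,9 => slot 9
Table: [631, 269, —, 247, 533, 576, 240, 242, 450, 91, —, —, —]

91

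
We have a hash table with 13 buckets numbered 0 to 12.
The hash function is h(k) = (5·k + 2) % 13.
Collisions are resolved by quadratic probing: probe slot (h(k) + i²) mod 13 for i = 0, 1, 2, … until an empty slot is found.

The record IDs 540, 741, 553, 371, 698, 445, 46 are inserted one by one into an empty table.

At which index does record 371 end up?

540: h=11 => slot 11
741: h=2 => slot 2
553: h=11, probe 11,12 => slot 12
371: h=11, probe 11,12,2,7 => slot 7
698: h=8 => slot 8
445: h=4 => slot 4
46: h=11, probe 11,12,2,7,1 => slot 1
Table: [_, 46, 741, _, 445, _, _, 371, 698, _, _, 540, 553]

7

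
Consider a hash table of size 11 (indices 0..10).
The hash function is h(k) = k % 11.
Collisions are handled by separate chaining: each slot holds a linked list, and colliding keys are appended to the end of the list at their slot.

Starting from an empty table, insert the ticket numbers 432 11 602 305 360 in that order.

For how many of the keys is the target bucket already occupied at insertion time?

2

Insert 432: h=3, bucket 3 empty -> new chain.
Insert 11: h=0, bucket 0 empty -> new chain.
Insert 602: h=8, bucket 8 empty -> new chain.
Insert 305: h=8, bucket 8 nonempty -> append to chain.
Insert 360: h=8, bucket 8 nonempty -> append to chain.
Final buckets:
0: 11
1: -
2: -
3: 432
4: -
5: -
6: -
7: -
8: 602 -> 305 -> 360
9: -
10: -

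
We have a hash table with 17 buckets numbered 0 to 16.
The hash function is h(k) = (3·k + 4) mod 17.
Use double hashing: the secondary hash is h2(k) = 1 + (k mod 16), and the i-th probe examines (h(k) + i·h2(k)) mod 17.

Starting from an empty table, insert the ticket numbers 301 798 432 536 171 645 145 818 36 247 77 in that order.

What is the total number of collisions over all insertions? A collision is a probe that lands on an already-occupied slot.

6

301: h=6 => slot 6
798: h=1 => slot 1
432: h=8 => slot 8
536: h=14 => slot 14
171: h=7 => slot 7
645: h=1, h2=6, probe 1,7,13 => slot 13
145: h=14, h2=2, probe 14,16 => slot 16
818: h=10 => slot 10
36: h=10, h2=5, probe 10,15 => slot 15
247: h=14, h2=8, probe 14,5 => slot 5
77: h=14, h2=14, probe 14,11 => slot 11
Table: [_, 798, _, _, _, 247, 301, 171, 432, _, 818, 77, _, 645, 536, 36, 145]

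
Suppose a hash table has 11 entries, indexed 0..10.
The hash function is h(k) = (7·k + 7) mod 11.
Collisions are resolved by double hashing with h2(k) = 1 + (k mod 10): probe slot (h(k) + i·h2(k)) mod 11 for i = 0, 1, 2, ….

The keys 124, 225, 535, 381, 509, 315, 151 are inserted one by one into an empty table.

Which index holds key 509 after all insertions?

124 hashes to 6; slot 6 is free -> place at 6.
225 hashes to 9; slot 9 is free -> place at 9.
535 hashes to 1; slot 1 is free -> place at 1.
381 hashes to 1, h2=2; 1 taken -> place at 3.
509 hashes to 6, h2=10; 6 taken -> place at 5.
315 hashes to 1, h2=6; 1 taken -> place at 7.
151 hashes to 8; slot 8 is free -> place at 8.
Table: [∅, 535, ∅, 381, ∅, 509, 124, 315, 151, 225, ∅]

5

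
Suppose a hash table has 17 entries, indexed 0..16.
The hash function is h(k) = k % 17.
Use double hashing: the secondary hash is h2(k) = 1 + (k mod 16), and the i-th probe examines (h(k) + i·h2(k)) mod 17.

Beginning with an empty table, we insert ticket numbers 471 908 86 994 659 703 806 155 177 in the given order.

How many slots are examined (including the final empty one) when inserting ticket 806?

471 hashes to 12; slot 12 is free => place at 12.
908 hashes to 7; slot 7 is free => place at 7.
86 hashes to 1; slot 1 is free => place at 1.
994 hashes to 8; slot 8 is free => place at 8.
659 hashes to 13; slot 13 is free => place at 13.
703 hashes to 6; slot 6 is free => place at 6.
806 hashes to 7, h2=7; 7 taken => place at 14.
155 hashes to 2; slot 2 is free => place at 2.
177 hashes to 7, h2=2; 7 taken => place at 9.
Table: [., 86, 155, ., ., ., 703, 908, 994, 177, ., ., 471, 659, 806, ., .]

2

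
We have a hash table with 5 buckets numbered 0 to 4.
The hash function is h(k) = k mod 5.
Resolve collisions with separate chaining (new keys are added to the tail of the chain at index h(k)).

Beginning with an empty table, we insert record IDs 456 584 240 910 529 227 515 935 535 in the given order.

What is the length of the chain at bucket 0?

Insert 456: h=1, bucket 1 empty → new chain.
Insert 584: h=4, bucket 4 empty → new chain.
Insert 240: h=0, bucket 0 empty → new chain.
Insert 910: h=0, bucket 0 nonempty → append to chain.
Insert 529: h=4, bucket 4 nonempty → append to chain.
Insert 227: h=2, bucket 2 empty → new chain.
Insert 515: h=0, bucket 0 nonempty → append to chain.
Insert 935: h=0, bucket 0 nonempty → append to chain.
Insert 535: h=0, bucket 0 nonempty → append to chain.
Final buckets:
0: 240 -> 910 -> 515 -> 935 -> 535
1: 456
2: 227
3: -
4: 584 -> 529

5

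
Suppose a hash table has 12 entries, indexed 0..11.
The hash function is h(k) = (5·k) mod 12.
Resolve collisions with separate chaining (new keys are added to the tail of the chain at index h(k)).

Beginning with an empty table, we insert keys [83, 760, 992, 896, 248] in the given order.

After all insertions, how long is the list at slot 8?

83 -> bucket 7
760 -> bucket 8
992 -> bucket 4
896 -> bucket 4 (collision)
248 -> bucket 4 (collision)
Final buckets:
0: _
1: _
2: _
3: _
4: 992 -> 896 -> 248
5: _
6: _
7: 83
8: 760
9: _
10: _
11: _

1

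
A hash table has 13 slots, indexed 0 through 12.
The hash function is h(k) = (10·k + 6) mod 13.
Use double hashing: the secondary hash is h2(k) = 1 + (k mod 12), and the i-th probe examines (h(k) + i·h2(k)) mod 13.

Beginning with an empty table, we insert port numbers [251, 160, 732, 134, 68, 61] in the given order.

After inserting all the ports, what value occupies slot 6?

251: h=7 => slot 7
160: h=7, h2=5, probe 7,12 => slot 12
732: h=7, h2=1, probe 7,8 => slot 8
134: h=7, h2=3, probe 7,10 => slot 10
68: h=10, h2=9, probe 10,6 => slot 6
61: h=5 => slot 5
Table: [∅, ∅, ∅, ∅, ∅, 61, 68, 251, 732, ∅, 134, ∅, 160]

68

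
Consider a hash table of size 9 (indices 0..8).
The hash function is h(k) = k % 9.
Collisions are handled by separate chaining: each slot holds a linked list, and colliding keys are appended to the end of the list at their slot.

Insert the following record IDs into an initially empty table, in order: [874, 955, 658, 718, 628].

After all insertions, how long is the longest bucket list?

3

874 -> bucket 1
955 -> bucket 1 (collision)
658 -> bucket 1 (collision)
718 -> bucket 7
628 -> bucket 7 (collision)
Final buckets:
0: .
1: 874 -> 955 -> 658
2: .
3: .
4: .
5: .
6: .
7: 718 -> 628
8: .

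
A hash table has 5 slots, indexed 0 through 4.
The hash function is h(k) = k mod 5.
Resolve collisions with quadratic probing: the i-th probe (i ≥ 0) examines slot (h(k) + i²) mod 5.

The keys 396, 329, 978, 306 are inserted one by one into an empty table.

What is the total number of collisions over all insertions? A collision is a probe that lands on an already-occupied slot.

396 hashes to 1; slot 1 is free → place at 1.
329 hashes to 4; slot 4 is free → place at 4.
978 hashes to 3; slot 3 is free → place at 3.
306 hashes to 1; 1 taken → place at 2.
Table: [_, 396, 306, 978, 329]

1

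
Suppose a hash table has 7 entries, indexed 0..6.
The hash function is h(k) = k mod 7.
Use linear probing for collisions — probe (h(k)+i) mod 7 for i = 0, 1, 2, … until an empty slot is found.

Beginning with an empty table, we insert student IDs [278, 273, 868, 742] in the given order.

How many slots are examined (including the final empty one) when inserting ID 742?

Insert 278: h=5, slot 5 empty => index 5.
Insert 273: h=0, slot 0 empty => index 0.
Insert 868: h=0, slot 0 occupied => index 1.
Insert 742: h=0, slots 0,1 occupied => index 2.
Table: [273, 868, 742, —, —, 278, —]

3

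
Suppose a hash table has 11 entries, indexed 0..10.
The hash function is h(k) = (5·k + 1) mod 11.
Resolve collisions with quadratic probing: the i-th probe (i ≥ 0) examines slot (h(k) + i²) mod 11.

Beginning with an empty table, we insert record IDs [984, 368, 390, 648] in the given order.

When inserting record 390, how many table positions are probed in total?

984 hashes to 4; slot 4 is free -> place at 4.
368 hashes to 4; 4 taken -> place at 5.
390 hashes to 4; 4,5 taken -> place at 8.
648 hashes to 7; slot 7 is free -> place at 7.
Table: [—, —, —, —, 984, 368, —, 648, 390, —, —]

3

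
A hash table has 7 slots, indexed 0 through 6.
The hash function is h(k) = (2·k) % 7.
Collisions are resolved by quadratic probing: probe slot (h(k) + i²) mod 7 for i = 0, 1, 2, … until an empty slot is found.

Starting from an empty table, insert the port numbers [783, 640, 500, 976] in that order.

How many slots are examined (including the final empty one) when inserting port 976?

3

783 hashes to 5; slot 5 is free => place at 5.
640 hashes to 6; slot 6 is free => place at 6.
500 hashes to 6; 6 taken => place at 0.
976 hashes to 6; 6,0 taken => place at 3.
Table: [500, ., ., 976, ., 783, 640]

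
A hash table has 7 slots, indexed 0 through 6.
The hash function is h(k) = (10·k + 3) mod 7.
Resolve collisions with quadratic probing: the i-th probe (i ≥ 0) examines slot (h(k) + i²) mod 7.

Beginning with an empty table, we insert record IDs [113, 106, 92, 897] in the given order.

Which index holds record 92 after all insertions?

Insert 113: h=6, slot 6 empty -> index 6.
Insert 106: h=6, slot 6 occupied -> index 0.
Insert 92: h=6, slots 6,0 occupied -> index 3.
Insert 897: h=6, slots 6,0,3 occupied -> index 1.
Table: [106, 897, -, 92, -, -, 113]

3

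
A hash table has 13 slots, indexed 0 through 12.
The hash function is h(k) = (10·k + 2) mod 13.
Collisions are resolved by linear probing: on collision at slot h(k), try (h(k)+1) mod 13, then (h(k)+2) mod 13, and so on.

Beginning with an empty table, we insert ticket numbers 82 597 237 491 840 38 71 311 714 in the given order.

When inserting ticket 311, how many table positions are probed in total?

Insert 82: h=3, slot 3 empty → index 3.
Insert 597: h=5, slot 5 empty → index 5.
Insert 237: h=6, slot 6 empty → index 6.
Insert 491: h=11, slot 11 empty → index 11.
Insert 840: h=4, slot 4 empty → index 4.
Insert 38: h=5, slots 5,6 occupied → index 7.
Insert 71: h=10, slot 10 empty → index 10.
Insert 311: h=5, slots 5,6,7 occupied → index 8.
Insert 714: h=5, slots 5,6,7,8 occupied → index 9.
Table: [∅, ∅, ∅, 82, 840, 597, 237, 38, 311, 714, 71, 491, ∅]

4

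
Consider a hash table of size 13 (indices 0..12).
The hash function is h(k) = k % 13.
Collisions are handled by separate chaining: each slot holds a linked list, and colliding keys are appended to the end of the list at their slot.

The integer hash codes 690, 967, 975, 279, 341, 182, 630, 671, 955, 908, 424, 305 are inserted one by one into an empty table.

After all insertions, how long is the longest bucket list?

4

Insert 690: h=1, bucket 1 empty → new chain.
Insert 967: h=5, bucket 5 empty → new chain.
Insert 975: h=0, bucket 0 empty → new chain.
Insert 279: h=6, bucket 6 empty → new chain.
Insert 341: h=3, bucket 3 empty → new chain.
Insert 182: h=0, bucket 0 nonempty → append to chain.
Insert 630: h=6, bucket 6 nonempty → append to chain.
Insert 671: h=8, bucket 8 empty → new chain.
Insert 955: h=6, bucket 6 nonempty → append to chain.
Insert 908: h=11, bucket 11 empty → new chain.
Insert 424: h=8, bucket 8 nonempty → append to chain.
Insert 305: h=6, bucket 6 nonempty → append to chain.
Final buckets:
0: 975 -> 182
1: 690
2: .
3: 341
4: .
5: 967
6: 279 -> 630 -> 955 -> 305
7: .
8: 671 -> 424
9: .
10: .
11: 908
12: .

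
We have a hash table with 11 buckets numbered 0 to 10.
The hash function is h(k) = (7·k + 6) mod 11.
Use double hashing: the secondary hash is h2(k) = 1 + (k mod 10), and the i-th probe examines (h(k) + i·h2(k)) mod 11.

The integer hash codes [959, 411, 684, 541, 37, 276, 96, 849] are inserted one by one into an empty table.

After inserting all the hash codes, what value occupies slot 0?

541

Insert 959: h=9, slot 9 empty -> index 9.
Insert 411: h=1, slot 1 empty -> index 1.
Insert 684: h=9, h2=5, slot 9 occupied -> index 3.
Insert 541: h=9, h2=2, slot 9 occupied -> index 0.
Insert 37: h=1, h2=8, slots 1,9 occupied -> index 6.
Insert 276: h=2, slot 2 empty -> index 2.
Insert 96: h=7, slot 7 empty -> index 7.
Insert 849: h=9, h2=10, slot 9 occupied -> index 8.
Table: [541, 411, 276, 684, ., ., 37, 96, 849, 959, .]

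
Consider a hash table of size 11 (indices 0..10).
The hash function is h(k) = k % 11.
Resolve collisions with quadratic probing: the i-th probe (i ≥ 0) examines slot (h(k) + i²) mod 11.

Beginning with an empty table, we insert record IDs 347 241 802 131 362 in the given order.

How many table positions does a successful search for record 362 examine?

347: h=6 -> slot 6
241: h=10 -> slot 10
802: h=10, probe 10,0 -> slot 0
131: h=10, probe 10,0,3 -> slot 3
362: h=10, probe 10,0,3,8 -> slot 8
Table: [802, _, _, 131, _, _, 347, _, 362, _, 241]
Lookup 362: h=10, probe 10,0,3,8 → found at 8.

4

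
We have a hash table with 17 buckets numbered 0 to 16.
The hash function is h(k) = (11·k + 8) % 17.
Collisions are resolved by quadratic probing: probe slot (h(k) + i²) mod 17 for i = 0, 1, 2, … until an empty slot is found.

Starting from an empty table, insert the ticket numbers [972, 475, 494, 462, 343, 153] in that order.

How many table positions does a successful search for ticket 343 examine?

Insert 972: h=7, slot 7 empty -> index 7.
Insert 475: h=14, slot 14 empty -> index 14.
Insert 494: h=2, slot 2 empty -> index 2.
Insert 462: h=7, slot 7 occupied -> index 8.
Insert 343: h=7, slots 7,8 occupied -> index 11.
Insert 153: h=8, slot 8 occupied -> index 9.
Table: [_, _, 494, _, _, _, _, 972, 462, 153, _, 343, _, _, 475, _, _]
Lookup 343: h=7, probe 7,8,11 → found at 11.

3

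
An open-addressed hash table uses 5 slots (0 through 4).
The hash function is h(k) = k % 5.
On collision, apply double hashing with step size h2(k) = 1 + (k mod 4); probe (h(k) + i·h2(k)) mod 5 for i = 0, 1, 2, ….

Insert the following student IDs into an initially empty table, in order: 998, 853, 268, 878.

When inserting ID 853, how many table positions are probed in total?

2

998: h=3 -> slot 3
853: h=3, h2=2, probe 3,0 -> slot 0
268: h=3, h2=1, probe 3,4 -> slot 4
878: h=3, h2=3, probe 3,1 -> slot 1
Table: [853, 878, —, 998, 268]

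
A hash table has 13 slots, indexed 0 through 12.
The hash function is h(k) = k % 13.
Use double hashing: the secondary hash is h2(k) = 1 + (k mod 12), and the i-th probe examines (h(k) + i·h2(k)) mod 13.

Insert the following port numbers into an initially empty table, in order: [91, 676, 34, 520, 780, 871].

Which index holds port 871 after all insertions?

91 hashes to 0; slot 0 is free -> place at 0.
676 hashes to 0, h2=5; 0 taken -> place at 5.
34 hashes to 8; slot 8 is free -> place at 8.
520 hashes to 0, h2=5; 0,5 taken -> place at 10.
780 hashes to 0, h2=1; 0 taken -> place at 1.
871 hashes to 0, h2=8; 0,8 taken -> place at 3.
Table: [91, 780, _, 871, _, 676, _, _, 34, _, 520, _, _]

3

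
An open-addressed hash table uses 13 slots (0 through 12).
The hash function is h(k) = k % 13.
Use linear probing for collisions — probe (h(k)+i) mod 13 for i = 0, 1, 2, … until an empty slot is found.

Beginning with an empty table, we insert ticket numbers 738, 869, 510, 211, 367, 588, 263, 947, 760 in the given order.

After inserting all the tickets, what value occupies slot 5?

738 hashes to 10; slot 10 is free => place at 10.
869 hashes to 11; slot 11 is free => place at 11.
510 hashes to 3; slot 3 is free => place at 3.
211 hashes to 3; 3 taken => place at 4.
367 hashes to 3; 3,4 taken => place at 5.
588 hashes to 3; 3,4,5 taken => place at 6.
263 hashes to 3; 3,4,5,6 taken => place at 7.
947 hashes to 11; 11 taken => place at 12.
760 hashes to 6; 6,7 taken => place at 8.
Table: [_, _, _, 510, 211, 367, 588, 263, 760, _, 738, 869, 947]

367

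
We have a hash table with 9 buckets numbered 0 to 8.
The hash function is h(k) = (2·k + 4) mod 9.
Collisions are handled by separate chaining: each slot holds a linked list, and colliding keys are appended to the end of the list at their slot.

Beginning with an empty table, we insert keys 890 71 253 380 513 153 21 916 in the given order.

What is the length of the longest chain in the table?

Insert 890: h=2, bucket 2 empty → new chain.
Insert 71: h=2, bucket 2 nonempty → append to chain.
Insert 253: h=6, bucket 6 empty → new chain.
Insert 380: h=8, bucket 8 empty → new chain.
Insert 513: h=4, bucket 4 empty → new chain.
Insert 153: h=4, bucket 4 nonempty → append to chain.
Insert 21: h=1, bucket 1 empty → new chain.
Insert 916: h=0, bucket 0 empty → new chain.
Final buckets:
0: 916
1: 21
2: 890 -> 71
3: -
4: 513 -> 153
5: -
6: 253
7: -
8: 380

2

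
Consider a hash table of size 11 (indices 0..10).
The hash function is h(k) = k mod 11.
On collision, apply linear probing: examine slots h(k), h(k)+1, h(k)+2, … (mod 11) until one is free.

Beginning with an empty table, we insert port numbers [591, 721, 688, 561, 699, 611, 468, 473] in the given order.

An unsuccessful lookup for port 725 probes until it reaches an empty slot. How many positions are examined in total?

5

Insert 591: h=8, slot 8 empty => index 8.
Insert 721: h=6, slot 6 empty => index 6.
Insert 688: h=6, slot 6 occupied => index 7.
Insert 561: h=0, slot 0 empty => index 0.
Insert 699: h=6, slots 6,7,8 occupied => index 9.
Insert 611: h=6, slots 6,7,8,9 occupied => index 10.
Insert 468: h=6, slots 6,7,8,9,10,0 occupied => index 1.
Insert 473: h=0, slots 0,1 occupied => index 2.
Table: [561, 468, 473, ∅, ∅, ∅, 721, 688, 591, 699, 611]
Lookup 725: h=10, probe 10,0,1,2,3 → slot 3 empty, not found.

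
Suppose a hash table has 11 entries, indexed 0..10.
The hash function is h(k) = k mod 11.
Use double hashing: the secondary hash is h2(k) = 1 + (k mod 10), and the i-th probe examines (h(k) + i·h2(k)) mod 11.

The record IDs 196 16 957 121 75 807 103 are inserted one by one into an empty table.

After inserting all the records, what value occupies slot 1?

196: h=9 -> slot 9
16: h=5 -> slot 5
957: h=0 -> slot 0
121: h=0, h2=2, probe 0,2 -> slot 2
75: h=9, h2=6, probe 9,4 -> slot 4
807: h=4, h2=8, probe 4,1 -> slot 1
103: h=4, h2=4, probe 4,8 -> slot 8
Table: [957, 807, 121, —, 75, 16, —, —, 103, 196, —]

807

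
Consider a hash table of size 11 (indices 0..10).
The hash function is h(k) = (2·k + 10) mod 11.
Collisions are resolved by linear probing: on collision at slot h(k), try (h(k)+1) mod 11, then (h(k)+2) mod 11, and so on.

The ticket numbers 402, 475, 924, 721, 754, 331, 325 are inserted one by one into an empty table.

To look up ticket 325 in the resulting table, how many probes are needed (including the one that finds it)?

6

Insert 402: h=0, slot 0 empty → index 0.
Insert 475: h=3, slot 3 empty → index 3.
Insert 924: h=10, slot 10 empty → index 10.
Insert 721: h=0, slot 0 occupied → index 1.
Insert 754: h=0, slots 0,1 occupied → index 2.
Insert 331: h=1, slots 1,2,3 occupied → index 4.
Insert 325: h=0, slots 0,1,2,3,4 occupied → index 5.
Table: [402, 721, 754, 475, 331, 325, ∅, ∅, ∅, ∅, 924]
Lookup 325: h=0, probe 0,1,2,3,4,5 → found at 5.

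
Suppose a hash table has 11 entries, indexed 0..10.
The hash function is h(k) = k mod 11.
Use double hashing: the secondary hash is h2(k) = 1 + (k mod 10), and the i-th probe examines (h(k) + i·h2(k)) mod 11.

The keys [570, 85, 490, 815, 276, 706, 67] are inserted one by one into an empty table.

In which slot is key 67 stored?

3

570 hashes to 9; slot 9 is free => place at 9.
85 hashes to 8; slot 8 is free => place at 8.
490 hashes to 6; slot 6 is free => place at 6.
815 hashes to 1; slot 1 is free => place at 1.
276 hashes to 1, h2=7; 1,8 taken => place at 4.
706 hashes to 2; slot 2 is free => place at 2.
67 hashes to 1, h2=8; 1,9,6 taken => place at 3.
Table: [—, 815, 706, 67, 276, —, 490, —, 85, 570, —]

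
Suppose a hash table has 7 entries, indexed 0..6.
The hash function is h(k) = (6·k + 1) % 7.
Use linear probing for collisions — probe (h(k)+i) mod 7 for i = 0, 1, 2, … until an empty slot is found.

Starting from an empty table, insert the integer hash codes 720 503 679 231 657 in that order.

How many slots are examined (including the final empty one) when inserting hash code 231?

4

720: h=2 -> slot 2
503: h=2, probe 2,3 -> slot 3
679: h=1 -> slot 1
231: h=1, probe 1,2,3,4 -> slot 4
657: h=2, probe 2,3,4,5 -> slot 5
Table: [∅, 679, 720, 503, 231, 657, ∅]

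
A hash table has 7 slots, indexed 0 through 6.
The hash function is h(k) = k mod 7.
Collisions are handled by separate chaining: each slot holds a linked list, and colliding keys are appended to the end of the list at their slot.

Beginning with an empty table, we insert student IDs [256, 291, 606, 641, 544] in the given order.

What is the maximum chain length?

4

256 -> bucket 4
291 -> bucket 4 (collision)
606 -> bucket 4 (collision)
641 -> bucket 4 (collision)
544 -> bucket 5
Final buckets:
0: .
1: .
2: .
3: .
4: 256 -> 291 -> 606 -> 641
5: 544
6: .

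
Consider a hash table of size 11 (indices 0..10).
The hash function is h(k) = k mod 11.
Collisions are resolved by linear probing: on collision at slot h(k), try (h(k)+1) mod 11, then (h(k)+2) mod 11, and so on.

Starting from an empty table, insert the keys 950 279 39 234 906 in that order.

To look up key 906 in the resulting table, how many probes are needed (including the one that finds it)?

950: h=4 → slot 4
279: h=4, probe 4,5 → slot 5
39: h=6 → slot 6
234: h=3 → slot 3
906: h=4, probe 4,5,6,7 → slot 7
Table: [., ., ., 234, 950, 279, 39, 906, ., ., .]
Lookup 906: h=4, probe 4,5,6,7 → found at 7.

4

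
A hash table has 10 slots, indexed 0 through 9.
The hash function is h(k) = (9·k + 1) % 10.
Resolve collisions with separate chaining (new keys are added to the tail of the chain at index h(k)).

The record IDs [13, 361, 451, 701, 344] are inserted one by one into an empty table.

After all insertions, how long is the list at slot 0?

3

Insert 13: h=8, bucket 8 empty -> new chain.
Insert 361: h=0, bucket 0 empty -> new chain.
Insert 451: h=0, bucket 0 nonempty -> append to chain.
Insert 701: h=0, bucket 0 nonempty -> append to chain.
Insert 344: h=7, bucket 7 empty -> new chain.
Final buckets:
0: 361 -> 451 -> 701
1: .
2: .
3: .
4: .
5: .
6: .
7: 344
8: 13
9: .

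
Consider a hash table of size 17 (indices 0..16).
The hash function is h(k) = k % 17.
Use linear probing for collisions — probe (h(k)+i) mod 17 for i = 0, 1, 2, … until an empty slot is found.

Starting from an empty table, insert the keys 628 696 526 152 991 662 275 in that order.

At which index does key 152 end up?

Insert 628: h=16, slot 16 empty → index 16.
Insert 696: h=16, slot 16 occupied → index 0.
Insert 526: h=16, slots 16,0 occupied → index 1.
Insert 152: h=16, slots 16,0,1 occupied → index 2.
Insert 991: h=5, slot 5 empty → index 5.
Insert 662: h=16, slots 16,0,1,2 occupied → index 3.
Insert 275: h=3, slot 3 occupied → index 4.
Table: [696, 526, 152, 662, 275, 991, —, —, —, —, —, —, —, —, —, —, 628]

2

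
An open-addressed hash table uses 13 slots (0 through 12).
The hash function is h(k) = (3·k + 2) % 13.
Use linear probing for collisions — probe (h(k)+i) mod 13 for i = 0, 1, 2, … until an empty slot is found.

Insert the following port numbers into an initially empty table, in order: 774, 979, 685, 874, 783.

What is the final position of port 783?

12

774 hashes to 10; slot 10 is free -> place at 10.
979 hashes to 1; slot 1 is free -> place at 1.
685 hashes to 3; slot 3 is free -> place at 3.
874 hashes to 11; slot 11 is free -> place at 11.
783 hashes to 11; 11 taken -> place at 12.
Table: [_, 979, _, 685, _, _, _, _, _, _, 774, 874, 783]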